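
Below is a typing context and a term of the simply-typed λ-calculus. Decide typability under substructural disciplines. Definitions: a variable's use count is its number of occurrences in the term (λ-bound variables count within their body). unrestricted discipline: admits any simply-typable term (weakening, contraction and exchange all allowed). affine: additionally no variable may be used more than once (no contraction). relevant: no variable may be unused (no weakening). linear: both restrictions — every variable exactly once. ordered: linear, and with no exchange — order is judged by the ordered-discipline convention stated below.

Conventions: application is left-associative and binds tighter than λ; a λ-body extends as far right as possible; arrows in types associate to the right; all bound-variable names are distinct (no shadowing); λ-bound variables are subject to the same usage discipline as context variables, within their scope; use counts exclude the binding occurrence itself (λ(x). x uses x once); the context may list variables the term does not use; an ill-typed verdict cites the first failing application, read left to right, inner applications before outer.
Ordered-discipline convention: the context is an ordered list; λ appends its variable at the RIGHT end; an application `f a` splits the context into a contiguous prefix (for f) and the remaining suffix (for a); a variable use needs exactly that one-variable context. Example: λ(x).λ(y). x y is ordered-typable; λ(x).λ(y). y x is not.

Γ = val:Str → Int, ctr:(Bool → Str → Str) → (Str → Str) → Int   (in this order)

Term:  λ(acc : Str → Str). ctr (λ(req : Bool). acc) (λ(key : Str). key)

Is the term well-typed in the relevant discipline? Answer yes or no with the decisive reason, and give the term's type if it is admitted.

no — val, req never used (weakening)
variable uses: val: 0×; ctr: 1×; acc (bound): 1×; req (bound): 0×; key (bound): 1×
uses in reading order: ctr, acc, key
typing: well-typed — term : (Str → Str) → Int
across the five disciplines: ordered ✗; linear ✗; affine ✓; relevant ✗; unrestricted ✓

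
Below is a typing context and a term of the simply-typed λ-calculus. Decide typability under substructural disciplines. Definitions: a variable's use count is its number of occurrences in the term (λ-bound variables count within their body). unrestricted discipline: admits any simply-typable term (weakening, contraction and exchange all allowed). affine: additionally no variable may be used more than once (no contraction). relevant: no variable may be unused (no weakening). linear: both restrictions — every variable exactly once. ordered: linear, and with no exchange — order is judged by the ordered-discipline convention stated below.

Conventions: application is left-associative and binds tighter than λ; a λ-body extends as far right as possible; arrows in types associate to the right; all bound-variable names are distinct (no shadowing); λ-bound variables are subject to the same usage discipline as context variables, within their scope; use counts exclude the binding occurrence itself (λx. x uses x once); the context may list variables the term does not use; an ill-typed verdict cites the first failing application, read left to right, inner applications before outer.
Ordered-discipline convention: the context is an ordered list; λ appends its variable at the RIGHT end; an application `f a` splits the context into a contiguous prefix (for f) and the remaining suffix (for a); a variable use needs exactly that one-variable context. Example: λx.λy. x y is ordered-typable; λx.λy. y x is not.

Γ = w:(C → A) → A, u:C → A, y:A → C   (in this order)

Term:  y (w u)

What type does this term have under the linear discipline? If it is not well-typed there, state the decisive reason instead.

term : C
use counts: w: 1×; u: 1×; y: 1×
uses in reading order: y, w, u
typing: the term checks, with type C
all disciplines: ordered ✗ · linear ✓ · affine ✓ · relevant ✓ · unrestricted ✓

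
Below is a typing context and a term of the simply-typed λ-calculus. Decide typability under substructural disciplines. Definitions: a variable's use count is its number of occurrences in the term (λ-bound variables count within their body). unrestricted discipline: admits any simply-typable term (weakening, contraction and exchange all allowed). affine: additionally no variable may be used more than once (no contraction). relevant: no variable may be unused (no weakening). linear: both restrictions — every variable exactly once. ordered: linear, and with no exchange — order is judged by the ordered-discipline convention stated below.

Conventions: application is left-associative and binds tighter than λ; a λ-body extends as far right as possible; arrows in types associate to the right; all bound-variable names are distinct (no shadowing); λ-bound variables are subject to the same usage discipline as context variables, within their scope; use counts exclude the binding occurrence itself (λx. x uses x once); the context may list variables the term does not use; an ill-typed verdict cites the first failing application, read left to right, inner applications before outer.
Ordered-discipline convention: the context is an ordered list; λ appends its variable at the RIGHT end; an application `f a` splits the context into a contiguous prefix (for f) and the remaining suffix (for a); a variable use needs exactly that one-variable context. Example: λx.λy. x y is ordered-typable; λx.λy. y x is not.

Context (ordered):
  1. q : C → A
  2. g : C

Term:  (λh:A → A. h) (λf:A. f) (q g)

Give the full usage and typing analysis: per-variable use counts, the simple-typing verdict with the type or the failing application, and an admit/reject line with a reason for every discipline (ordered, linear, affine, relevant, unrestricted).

variable uses: q: 1; g: 1; h (λ-bound): 1; f (λ-bound): 1
uses in reading order: h, f, q, g
typing: ✓ — A
ordered ✓ (one use each (q, g, h, f); ordered split holds)
linear ✓ (exactly-once usage across q, g, h, f)
affine ✓ (q, g, h, f: no repeats, contraction unneeded)
relevant ✓ (every one of q, g, h, f appears)
unrestricted ✓ (typability at A is all that's needed)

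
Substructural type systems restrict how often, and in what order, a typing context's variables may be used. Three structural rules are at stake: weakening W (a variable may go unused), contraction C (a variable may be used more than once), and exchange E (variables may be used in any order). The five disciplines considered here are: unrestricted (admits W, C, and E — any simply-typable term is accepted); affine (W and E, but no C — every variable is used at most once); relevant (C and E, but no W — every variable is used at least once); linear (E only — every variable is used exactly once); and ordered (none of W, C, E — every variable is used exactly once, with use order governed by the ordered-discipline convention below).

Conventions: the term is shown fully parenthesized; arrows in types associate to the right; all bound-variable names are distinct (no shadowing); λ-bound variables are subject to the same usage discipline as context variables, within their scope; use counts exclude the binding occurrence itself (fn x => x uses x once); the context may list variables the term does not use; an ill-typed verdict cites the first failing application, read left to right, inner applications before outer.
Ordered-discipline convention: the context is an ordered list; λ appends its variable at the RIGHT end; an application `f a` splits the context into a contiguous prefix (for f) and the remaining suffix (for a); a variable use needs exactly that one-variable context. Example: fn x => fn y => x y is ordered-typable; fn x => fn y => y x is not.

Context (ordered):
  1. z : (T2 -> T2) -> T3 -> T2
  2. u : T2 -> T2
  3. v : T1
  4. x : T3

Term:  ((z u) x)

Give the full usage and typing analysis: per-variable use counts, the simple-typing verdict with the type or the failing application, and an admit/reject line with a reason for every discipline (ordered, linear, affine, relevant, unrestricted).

counts: z=1; u=1; v=0; x=1
left-to-right use order: z, u, x
typing: well-typed — term : T2
ordered: ✗ — v left unused
linear: ✗ — v left unused
affine: ✓ — z, u, v, x: no repeats, contraction unneeded
relevant: ✗ — v left unused
unrestricted: ✓ — type-checks (T2) and nothing is barred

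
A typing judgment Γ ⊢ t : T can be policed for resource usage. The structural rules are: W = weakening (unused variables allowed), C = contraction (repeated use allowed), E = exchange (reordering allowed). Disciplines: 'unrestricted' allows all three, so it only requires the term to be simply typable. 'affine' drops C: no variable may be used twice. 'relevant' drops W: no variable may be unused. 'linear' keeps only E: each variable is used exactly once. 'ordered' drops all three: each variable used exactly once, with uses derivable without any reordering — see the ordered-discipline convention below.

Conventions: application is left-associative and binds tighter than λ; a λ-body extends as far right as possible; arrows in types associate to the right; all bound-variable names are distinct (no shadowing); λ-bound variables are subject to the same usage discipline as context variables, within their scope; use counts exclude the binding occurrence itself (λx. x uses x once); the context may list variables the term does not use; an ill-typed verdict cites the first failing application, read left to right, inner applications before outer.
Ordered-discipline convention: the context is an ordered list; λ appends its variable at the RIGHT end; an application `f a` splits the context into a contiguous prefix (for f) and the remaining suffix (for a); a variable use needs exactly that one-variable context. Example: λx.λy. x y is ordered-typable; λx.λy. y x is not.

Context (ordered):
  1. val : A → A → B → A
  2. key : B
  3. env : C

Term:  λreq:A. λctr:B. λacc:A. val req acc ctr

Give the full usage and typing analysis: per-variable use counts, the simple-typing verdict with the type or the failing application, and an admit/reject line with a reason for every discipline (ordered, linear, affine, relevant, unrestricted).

use counts: val: 1×; key: 0×; env: 0×; req [bound]: 1×; ctr [bound]: 1×; acc [bound]: 1×
uses in reading order: val, req, acc, ctr
typing: well-typed — term : A → B → A → A
ordered: ✗ — key, env never used (weakening)
linear: ✗ — key, env never used (weakening)
affine: ✓ — at most one use each (val, key, env, req, ctr, acc)
relevant: ✗ — key, env never used (weakening)
unrestricted: ✓ — type-checks (A → B → A → A) and nothing is barred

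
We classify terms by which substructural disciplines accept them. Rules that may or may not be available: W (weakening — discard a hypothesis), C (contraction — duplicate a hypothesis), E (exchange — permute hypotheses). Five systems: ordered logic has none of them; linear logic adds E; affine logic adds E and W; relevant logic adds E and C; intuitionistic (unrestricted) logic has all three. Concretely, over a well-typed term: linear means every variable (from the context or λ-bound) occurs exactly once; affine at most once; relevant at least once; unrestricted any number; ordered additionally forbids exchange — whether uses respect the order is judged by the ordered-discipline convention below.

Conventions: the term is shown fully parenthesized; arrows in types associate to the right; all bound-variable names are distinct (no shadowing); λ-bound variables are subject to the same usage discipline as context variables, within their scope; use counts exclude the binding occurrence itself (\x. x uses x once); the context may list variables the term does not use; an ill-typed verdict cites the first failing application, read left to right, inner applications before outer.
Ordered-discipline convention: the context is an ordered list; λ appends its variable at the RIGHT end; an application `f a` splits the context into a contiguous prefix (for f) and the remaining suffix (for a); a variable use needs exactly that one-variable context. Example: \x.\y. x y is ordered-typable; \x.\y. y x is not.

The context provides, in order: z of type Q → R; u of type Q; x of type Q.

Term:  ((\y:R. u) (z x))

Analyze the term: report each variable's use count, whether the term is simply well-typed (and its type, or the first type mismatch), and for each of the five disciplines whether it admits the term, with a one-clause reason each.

use counts: z=1; u=1; x=1; y [bound]=0
order of uses: u, z, x
typing: well-typed at Q
ordered: ✗, y never used (weakening)
linear: ✗, y never used (weakening)
affine: ✓, none of z, u, x, y used more than once
relevant: ✗, y never used (weakening)
unrestricted: ✓, well-typed at Q; no restrictions here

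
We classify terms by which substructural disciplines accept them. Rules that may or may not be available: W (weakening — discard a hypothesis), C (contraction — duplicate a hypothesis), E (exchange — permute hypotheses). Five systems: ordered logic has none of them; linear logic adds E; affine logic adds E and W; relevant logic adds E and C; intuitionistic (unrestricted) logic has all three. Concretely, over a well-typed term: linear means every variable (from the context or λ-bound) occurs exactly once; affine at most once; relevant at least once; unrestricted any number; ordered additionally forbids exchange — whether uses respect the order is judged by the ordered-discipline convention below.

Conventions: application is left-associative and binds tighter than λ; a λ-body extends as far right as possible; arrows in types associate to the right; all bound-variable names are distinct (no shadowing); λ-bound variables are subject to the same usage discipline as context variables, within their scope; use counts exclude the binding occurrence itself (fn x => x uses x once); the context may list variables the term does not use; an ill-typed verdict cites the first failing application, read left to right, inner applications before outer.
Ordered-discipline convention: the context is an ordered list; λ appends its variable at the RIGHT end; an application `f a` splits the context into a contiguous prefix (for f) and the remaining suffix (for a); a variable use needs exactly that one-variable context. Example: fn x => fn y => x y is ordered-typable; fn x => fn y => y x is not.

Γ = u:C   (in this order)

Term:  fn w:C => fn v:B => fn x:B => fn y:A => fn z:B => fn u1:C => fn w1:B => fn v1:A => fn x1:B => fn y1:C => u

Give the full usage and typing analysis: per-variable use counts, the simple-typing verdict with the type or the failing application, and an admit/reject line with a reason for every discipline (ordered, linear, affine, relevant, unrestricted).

counts: u: 1; w (λ-bound): 0; v (λ-bound): 0; x (λ-bound): 0; y (λ-bound): 0; z (λ-bound): 0; u1 (λ-bound): 0; w1 (λ-bound): 0; v1 (λ-bound): 0; x1 (λ-bound): 0; y1 (λ-bound): 0
left-to-right use order: u
typing: well-typed at C → B → B → A → B → C → B → A → B → C → C
ordered: ✗, needs weakening: w, v, x, y, z, u1, w1, v1, x1, y1 unused
linear: ✗, needs weakening: w, v, x, y, z, u1, w1, v1, x1, y1 unused
affine: ✓, no duplicate uses among u, w, v, x, y, z, u1, w1, v1, x1, y1
relevant: ✗, needs weakening: w, v, x, y, z, u1, w1, v1, x1, y1 unused
unrestricted: ✓, typability at C → B → B → A → B → C → B → A → B → C → C is all that's needed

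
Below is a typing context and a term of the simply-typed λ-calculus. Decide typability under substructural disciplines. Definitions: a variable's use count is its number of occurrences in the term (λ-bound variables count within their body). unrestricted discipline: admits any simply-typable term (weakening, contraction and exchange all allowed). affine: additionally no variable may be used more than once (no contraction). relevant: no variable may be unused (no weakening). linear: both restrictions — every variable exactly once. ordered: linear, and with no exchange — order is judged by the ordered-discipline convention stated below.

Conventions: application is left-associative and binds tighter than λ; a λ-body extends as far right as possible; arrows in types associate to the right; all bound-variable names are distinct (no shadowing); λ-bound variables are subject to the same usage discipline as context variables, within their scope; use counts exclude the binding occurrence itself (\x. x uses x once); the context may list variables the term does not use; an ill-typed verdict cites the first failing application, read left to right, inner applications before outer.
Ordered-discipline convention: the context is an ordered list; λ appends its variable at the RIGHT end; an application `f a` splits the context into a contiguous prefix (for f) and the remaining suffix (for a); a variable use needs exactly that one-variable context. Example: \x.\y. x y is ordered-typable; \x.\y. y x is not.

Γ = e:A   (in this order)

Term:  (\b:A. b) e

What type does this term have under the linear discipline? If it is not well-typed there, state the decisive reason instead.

term : A
counts: e=1; b [bound]=1
left-to-right use order: b, e
typing: ✓ — A
per-discipline verdicts: ordered ✓ · linear ✓ · affine ✓ · relevant ✓ · unrestricted ✓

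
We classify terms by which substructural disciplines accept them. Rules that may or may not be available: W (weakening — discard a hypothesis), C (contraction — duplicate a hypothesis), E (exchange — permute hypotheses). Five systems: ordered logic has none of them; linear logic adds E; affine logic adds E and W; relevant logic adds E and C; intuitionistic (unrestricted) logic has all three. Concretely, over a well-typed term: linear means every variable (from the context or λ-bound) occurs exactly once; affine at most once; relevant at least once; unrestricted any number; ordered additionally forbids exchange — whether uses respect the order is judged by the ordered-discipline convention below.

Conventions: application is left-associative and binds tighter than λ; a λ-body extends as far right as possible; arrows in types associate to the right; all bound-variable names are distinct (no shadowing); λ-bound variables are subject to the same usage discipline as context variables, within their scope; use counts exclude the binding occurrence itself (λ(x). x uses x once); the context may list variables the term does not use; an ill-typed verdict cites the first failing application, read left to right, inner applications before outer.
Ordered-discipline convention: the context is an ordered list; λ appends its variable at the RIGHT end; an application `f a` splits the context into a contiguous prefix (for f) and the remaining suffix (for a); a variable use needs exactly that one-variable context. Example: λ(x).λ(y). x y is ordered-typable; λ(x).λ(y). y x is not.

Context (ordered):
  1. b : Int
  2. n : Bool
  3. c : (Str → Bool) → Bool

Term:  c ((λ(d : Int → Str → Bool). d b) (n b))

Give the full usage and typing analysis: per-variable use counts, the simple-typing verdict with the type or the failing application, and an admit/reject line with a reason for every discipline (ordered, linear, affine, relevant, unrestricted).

variable uses: b ×2; n ×1; c ×1; d [bound] ×1
use order (left to right): c, d, b, n, b
typing: ill-typed: non-arrow in function slot: Bool
ordered: ✗, not simply typable
linear: ✗, fails simple typing
affine: ✗, a type mismatch blocks all five
relevant: ✗, the type mismatch rejects it
unrestricted: ✗, not simply typable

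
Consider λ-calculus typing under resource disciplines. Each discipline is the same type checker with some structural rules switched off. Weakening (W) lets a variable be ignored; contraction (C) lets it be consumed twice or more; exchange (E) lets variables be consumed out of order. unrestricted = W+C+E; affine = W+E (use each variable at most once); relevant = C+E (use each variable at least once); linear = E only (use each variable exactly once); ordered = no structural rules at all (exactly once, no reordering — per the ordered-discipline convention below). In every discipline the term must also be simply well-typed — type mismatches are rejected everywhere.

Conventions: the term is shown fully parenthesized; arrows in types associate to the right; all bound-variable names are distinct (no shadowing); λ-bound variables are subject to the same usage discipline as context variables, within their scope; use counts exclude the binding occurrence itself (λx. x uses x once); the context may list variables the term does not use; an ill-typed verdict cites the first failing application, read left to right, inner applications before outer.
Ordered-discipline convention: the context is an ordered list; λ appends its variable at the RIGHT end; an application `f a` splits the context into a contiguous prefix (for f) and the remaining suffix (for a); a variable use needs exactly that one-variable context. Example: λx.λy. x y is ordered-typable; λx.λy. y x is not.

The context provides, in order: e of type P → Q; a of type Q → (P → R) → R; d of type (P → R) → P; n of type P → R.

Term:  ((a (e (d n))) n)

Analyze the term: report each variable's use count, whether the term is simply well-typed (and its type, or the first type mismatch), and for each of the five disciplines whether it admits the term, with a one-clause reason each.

counts: e: 1; a: 1; d: 1; n: 2
uses in reading order: a, e, d, n, n
typing: ✓ — R
ordered: ✗, uses contraction: n ×2
linear: ✗, uses contraction: n ×2
affine: ✗, uses contraction: n ×2
relevant: ✓, e, a, d, n: all used, weakening unneeded
unrestricted: ✓, typability at R is all that's needed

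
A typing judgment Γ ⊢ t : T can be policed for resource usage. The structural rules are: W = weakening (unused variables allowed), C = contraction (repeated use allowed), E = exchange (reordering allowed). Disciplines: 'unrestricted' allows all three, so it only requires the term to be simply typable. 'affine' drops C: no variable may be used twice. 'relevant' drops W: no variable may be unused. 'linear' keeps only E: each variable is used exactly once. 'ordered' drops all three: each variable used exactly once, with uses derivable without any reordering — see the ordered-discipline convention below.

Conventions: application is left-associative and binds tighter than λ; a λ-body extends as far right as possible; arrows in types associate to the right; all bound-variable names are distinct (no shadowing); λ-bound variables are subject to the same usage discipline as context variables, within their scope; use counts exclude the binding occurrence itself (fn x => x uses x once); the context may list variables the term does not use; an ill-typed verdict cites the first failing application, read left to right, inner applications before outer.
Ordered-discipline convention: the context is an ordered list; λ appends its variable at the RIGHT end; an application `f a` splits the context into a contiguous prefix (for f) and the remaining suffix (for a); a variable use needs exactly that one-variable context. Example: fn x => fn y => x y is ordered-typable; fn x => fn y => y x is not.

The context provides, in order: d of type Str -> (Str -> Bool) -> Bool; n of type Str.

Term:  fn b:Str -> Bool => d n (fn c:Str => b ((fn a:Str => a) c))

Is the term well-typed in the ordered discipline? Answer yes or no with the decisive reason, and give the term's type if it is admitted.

yes — d, n, b, c, a: once each, no exchange needed; term : (Str -> Bool) -> Bool
usage: d ×1; n ×1; b [bound] ×1; c [bound] ×1; a [bound] ×1
order of uses: d, n, b, a, c
typing: the term checks, with type (Str -> Bool) -> Bool
summary: ordered ✓ · linear ✓ · affine ✓ · relevant ✓ · unrestricted ✓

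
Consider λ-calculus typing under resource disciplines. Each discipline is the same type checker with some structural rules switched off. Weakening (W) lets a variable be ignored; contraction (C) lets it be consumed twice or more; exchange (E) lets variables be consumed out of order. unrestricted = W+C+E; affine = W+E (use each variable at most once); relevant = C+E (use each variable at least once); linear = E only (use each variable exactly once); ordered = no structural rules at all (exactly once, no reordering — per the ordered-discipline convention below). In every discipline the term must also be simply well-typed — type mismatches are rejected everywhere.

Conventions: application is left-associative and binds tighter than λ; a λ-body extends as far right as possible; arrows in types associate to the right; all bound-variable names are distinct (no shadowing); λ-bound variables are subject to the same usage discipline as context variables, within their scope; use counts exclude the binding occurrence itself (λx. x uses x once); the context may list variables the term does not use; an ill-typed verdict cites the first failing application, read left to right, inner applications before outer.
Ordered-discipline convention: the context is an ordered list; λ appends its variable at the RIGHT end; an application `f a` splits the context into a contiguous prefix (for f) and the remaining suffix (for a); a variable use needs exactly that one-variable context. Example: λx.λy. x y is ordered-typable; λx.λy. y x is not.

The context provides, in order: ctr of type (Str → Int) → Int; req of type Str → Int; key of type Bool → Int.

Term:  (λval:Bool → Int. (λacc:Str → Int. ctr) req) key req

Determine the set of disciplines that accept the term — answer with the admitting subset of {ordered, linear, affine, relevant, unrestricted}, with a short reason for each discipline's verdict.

admitted in: unrestricted
variable uses: ctr ×1, req ×2, key ×1, val [bound] ×0, acc [bound] ×0
order of uses: ctr, req, key, req
typing: the term checks, with type Int
ordered: ✗ — uses contraction: req ×2; val, acc left unused
linear: ✗ — uses contraction: req ×2; val, acc left unused
affine: ✗ — uses contraction: req ×2
relevant: ✗ — val, acc left unused
unrestricted: ✓ — simply typable at Int; W, C, E all held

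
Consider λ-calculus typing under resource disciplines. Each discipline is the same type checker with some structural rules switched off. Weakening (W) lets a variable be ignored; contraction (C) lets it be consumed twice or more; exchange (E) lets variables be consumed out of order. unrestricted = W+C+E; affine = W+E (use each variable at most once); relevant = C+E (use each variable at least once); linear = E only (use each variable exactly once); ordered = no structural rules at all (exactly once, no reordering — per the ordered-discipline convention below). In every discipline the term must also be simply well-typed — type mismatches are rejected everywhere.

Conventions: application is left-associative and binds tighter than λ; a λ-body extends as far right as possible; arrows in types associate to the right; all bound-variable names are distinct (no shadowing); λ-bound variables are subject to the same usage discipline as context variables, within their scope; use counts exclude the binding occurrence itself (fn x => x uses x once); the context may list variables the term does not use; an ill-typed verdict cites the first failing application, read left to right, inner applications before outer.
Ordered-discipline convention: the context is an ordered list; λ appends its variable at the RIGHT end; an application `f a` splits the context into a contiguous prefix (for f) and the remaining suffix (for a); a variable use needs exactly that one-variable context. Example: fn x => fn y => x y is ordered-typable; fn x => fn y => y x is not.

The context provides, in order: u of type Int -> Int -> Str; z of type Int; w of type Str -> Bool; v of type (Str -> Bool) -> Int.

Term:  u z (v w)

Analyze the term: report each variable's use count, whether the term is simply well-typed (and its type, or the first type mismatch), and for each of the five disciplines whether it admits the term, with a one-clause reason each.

usage: u: 1, z: 1, w: 1, v: 1
order of uses: u, z, v, w
typing: well-typed — term : Str
ordered: ✗, use order u, z, v, w needs exchange
linear: ✓, each of u, z, w, v used exactly once
affine: ✓, at most one use each (u, z, w, v)
relevant: ✓, at least one use each (u, z, w, v)
unrestricted: ✓, simply typable at Str; W, C, E all held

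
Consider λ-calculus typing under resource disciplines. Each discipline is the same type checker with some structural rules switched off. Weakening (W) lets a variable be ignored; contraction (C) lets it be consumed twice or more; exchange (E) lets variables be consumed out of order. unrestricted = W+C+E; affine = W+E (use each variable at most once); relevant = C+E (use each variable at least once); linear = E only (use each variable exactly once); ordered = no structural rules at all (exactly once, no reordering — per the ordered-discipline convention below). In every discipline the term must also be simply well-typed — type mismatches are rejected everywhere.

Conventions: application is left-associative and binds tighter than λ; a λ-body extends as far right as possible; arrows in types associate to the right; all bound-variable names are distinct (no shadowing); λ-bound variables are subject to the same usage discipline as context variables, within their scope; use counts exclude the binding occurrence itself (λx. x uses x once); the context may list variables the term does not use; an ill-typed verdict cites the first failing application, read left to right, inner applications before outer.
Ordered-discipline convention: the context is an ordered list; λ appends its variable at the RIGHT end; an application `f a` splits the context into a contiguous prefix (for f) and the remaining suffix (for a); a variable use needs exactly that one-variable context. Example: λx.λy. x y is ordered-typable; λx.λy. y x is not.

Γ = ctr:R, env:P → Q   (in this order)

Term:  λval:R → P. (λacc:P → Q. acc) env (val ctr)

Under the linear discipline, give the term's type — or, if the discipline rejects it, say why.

term : (R → P) → Q
usage: ctr: 1×; env: 1×; val (λ-bound): 1×; acc (λ-bound): 1×
order of uses: acc, env, val, ctr
typing: well-typed — term : (R → P) → Q
across the five disciplines: ordered ✗ · linear ✓ · affine ✓ · relevant ✓ · unrestricted ✓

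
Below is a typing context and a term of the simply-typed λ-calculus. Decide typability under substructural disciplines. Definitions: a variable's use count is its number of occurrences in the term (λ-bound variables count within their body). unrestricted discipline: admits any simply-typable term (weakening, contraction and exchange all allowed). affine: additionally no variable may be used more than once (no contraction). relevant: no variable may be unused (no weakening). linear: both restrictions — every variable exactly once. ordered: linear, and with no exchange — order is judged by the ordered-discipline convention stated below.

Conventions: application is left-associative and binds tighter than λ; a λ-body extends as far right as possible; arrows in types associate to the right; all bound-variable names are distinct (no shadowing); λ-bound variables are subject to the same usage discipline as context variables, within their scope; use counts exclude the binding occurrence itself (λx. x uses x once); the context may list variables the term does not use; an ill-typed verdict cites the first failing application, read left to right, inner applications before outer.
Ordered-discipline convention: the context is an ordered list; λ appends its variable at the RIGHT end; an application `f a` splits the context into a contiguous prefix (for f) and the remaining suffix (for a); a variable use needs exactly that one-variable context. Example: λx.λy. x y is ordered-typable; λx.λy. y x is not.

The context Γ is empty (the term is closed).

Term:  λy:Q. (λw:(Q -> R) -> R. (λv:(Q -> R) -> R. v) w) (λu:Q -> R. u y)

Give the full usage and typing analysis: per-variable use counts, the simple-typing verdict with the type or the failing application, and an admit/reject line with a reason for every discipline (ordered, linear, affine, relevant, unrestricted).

use counts: y (λ-bound): 1×, w (λ-bound): 1×, v (λ-bound): 1×, u (λ-bound): 1×
uses in reading order: v, w, u, y
typing: ✓ — Q -> (Q -> R) -> R
ordered ✗ (no ordered split (uses run v, w, u, y))
linear ✓ (y, w, v, u: one use apiece)
affine ✓ (at most one use each (y, w, v, u))
relevant ✓ (y, w, v, u: all used, weakening unneeded)
unrestricted ✓ (typability at Q -> (Q -> R) -> R is all that's needed)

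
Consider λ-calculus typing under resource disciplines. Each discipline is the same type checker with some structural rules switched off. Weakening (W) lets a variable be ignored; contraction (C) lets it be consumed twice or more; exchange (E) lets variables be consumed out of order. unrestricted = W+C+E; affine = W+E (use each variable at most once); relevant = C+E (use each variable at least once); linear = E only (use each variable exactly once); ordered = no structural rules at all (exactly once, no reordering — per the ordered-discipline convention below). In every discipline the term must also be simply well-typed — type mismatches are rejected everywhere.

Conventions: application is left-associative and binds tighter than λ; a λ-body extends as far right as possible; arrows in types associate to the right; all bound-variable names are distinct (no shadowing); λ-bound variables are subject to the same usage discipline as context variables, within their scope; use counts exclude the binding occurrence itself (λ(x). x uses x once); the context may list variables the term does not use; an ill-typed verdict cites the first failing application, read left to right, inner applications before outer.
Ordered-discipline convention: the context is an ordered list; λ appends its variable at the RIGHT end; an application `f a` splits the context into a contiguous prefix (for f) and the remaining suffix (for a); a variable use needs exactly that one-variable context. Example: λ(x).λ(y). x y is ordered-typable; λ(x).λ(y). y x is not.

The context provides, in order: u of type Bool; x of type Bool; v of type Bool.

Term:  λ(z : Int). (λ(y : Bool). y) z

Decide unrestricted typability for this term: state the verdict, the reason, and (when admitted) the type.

no — a type mismatch blocks all five
use counts: u=0, x=0, v=0, z (λ-bound)=1, y (λ-bound)=1
uses in reading order: y, z
typing: ill-typed: argument of type Int where Bool is required
summary: ordered ✗, linear ✗, affine ✗, relevant ✗, unrestricted ✗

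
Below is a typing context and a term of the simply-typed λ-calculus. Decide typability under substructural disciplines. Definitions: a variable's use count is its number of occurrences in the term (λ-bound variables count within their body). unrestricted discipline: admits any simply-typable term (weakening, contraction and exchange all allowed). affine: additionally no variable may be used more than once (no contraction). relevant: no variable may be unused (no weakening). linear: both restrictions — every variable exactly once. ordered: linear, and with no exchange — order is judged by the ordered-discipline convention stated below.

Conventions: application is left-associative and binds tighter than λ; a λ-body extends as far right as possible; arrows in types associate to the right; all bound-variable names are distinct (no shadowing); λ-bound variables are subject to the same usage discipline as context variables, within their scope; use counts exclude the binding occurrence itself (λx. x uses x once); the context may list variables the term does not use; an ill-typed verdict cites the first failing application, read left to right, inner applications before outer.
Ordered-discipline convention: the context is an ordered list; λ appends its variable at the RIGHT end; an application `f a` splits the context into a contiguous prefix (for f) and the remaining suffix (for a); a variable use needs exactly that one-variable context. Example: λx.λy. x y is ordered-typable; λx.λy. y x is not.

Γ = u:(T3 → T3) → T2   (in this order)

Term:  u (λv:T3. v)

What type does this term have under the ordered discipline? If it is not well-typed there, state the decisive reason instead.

term : T2
variable uses: u=1; v (bound)=1
left-to-right use order: u, v
typing: well-typed — term : T2
per-discipline verdicts: ordered ✓, linear ✓, affine ✓, relevant ✓, unrestricted ✓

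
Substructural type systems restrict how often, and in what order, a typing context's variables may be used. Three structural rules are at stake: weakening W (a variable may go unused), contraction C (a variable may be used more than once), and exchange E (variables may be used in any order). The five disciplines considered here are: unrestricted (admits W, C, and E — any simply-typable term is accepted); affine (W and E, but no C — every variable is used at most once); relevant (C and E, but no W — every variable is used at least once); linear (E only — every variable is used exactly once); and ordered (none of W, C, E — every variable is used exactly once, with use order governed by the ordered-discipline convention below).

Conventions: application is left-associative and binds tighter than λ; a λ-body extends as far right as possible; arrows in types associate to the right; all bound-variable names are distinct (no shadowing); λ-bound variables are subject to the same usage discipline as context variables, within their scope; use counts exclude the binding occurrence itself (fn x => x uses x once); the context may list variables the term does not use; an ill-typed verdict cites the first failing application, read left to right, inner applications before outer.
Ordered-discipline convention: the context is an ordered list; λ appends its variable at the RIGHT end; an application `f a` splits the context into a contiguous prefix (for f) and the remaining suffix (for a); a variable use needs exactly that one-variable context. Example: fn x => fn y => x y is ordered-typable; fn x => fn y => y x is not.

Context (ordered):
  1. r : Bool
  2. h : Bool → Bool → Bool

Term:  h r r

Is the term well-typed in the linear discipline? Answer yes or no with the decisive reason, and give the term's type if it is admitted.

no — needs contraction — r ×2
use counts: r ×2; h ×1
uses in reading order: h, r, r
typing: the term checks, with type Bool
across the five disciplines: ordered ✗; linear ✗; affine ✗; relevant ✓; unrestricted ✓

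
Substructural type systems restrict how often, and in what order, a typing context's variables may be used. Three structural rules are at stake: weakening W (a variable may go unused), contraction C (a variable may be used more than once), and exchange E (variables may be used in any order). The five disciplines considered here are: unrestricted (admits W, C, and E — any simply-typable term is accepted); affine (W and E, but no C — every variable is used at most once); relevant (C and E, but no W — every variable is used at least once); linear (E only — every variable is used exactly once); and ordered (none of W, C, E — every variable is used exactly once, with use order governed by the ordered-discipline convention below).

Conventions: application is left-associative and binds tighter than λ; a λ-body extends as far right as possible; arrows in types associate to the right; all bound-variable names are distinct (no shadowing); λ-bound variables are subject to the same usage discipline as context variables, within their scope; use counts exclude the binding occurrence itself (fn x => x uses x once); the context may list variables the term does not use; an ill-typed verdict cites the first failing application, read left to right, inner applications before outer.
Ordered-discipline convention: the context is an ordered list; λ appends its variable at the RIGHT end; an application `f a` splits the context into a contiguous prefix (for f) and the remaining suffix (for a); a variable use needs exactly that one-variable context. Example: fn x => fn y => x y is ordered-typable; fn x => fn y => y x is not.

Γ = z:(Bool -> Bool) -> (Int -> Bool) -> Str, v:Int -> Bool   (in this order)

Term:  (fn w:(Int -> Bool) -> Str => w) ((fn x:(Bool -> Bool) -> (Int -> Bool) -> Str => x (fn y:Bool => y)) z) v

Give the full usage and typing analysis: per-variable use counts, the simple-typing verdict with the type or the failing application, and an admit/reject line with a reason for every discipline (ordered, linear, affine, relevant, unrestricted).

usage: z: 1×, v: 1×, w [bound]: 1×, x [bound]: 1×, y [bound]: 1×
uses in reading order: w, x, y, z, v
typing: well-typed — term : Str
ordered ✓ (one use each (z, v, w, x, y); ordered split holds)
linear ✓ (each of z, v, w, x, y used exactly once)
affine ✓ (at most one use each (z, v, w, x, y))
relevant ✓ (z, v, w, x, y: all used, weakening unneeded)
unrestricted ✓ (typability at Str is all that's needed)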